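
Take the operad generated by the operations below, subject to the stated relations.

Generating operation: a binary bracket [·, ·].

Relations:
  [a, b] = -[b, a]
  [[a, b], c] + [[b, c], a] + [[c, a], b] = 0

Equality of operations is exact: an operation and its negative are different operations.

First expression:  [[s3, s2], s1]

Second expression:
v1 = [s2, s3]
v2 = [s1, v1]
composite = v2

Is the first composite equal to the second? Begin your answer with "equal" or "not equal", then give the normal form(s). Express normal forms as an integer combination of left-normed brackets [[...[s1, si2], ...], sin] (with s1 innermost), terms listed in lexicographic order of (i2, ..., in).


equal; the common form is [[s1, s2], s3] - [[s1, s3], s2]


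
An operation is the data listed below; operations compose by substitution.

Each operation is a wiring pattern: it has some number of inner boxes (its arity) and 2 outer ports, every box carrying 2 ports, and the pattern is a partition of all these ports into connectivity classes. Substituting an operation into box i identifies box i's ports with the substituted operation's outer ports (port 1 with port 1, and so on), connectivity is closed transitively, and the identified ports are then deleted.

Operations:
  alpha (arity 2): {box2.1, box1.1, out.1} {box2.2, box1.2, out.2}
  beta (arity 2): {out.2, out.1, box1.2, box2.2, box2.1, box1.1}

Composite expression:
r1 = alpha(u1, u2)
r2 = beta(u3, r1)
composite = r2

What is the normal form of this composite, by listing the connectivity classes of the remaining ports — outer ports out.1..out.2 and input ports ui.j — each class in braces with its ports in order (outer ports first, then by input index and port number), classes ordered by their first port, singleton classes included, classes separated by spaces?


After gluing at beta, chains via deleted ports link the u-ports.
alpha over (u1, u2) gives {out.1, u1.1, u2.1} {out.2, u1.2, u2.2}, out.j being that stage's outer ports
beta over (u3, u1, u2) gives {out.1, out.2, u1.1, u1.2, u2.1, u2.2, u3.1, u3.2}, out.j being that stage's outer ports

{out.1, out.2, u1.1, u1.2, u2.1, u2.2, u3.1, u3.2}


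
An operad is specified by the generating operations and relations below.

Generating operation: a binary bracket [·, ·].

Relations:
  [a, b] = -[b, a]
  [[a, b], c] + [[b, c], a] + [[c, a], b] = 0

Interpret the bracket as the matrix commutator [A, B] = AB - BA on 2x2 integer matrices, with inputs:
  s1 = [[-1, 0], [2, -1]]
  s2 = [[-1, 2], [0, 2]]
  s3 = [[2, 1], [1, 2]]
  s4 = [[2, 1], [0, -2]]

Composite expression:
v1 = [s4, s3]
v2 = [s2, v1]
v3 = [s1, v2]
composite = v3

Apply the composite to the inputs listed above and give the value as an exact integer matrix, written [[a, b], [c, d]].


[[32, 0], [-32, -32]]

[s4, s3] = [[1, 4], [-4, -1]]
[s2, [s4, s3]] = [[-8, -16], [-12, 8]]
[s1, [s2, [s4, s3]]] = [[32, 0], [-32, -32]]


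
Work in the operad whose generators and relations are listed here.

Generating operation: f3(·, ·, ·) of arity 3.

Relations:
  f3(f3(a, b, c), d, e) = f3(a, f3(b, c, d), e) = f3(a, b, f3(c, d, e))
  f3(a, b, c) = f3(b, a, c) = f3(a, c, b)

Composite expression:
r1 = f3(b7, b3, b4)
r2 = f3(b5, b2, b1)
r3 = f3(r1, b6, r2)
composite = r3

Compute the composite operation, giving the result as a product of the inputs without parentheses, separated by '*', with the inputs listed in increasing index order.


b1 * b2 * b3 * b4 * b5 * b6 * b7

Both nesting and order wash out for f3; what remains is which b's occur.
f3(b7, b3, b4) flattens to b7 * b3 * b4
f3(b5, b2, b1) flattens to b5 * b2 * b1
f3(f3(b7, b3, b4), b6, f3(b5, b2, b1)) flattens to b7 * b3 * b4 * b6 * b5 * b2 * b1
sorting the factors by input index: b1 * b2 * b3 * b4 * b5 * b6 * b7


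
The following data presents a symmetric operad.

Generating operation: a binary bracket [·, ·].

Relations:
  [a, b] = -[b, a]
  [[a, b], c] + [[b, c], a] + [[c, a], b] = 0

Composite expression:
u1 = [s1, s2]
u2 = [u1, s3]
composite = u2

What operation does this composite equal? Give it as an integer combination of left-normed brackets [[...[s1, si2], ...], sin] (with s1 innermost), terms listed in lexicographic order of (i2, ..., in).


[[s1, s2], s3]

Antisymmetry and Jacobi reduce to s1-anchored left-normed brackets.
Composite bracket: [[s1, s2], s3]
Each bracket splits as ab - ba, giving 4 signed words (2^2 = 4).
The s1-initial words carry the normal form:
  sign of s1s2s3 is +1, so it contributes +[[s1, s2], s3]


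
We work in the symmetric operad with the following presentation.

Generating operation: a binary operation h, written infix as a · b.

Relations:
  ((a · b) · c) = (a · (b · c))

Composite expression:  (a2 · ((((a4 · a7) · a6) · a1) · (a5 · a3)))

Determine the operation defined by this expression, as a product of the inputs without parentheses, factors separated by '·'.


a2 · a4 · a7 · a6 · a1 · a5 · a3


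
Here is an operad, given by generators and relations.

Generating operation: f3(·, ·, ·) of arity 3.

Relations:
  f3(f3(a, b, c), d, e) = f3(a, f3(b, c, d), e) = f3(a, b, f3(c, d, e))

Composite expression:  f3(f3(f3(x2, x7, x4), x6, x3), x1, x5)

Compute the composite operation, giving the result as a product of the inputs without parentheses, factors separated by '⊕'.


All parenthesizations of f3 agree; list the x-inputs left to right.
f3(x2, x7, x4) collapses to x2 ⊕ x7 ⊕ x4
f3(f3(x2, x7, x4), x6, x3) collapses to x2 ⊕ x7 ⊕ x4 ⊕ x6 ⊕ x3
f3(f3(f3(x2, x7, x4), x6, x3), x1, x5) collapses to x2 ⊕ x7 ⊕ x4 ⊕ x6 ⊕ x3 ⊕ x1 ⊕ x5

x2 ⊕ x7 ⊕ x4 ⊕ x6 ⊕ x3 ⊕ x1 ⊕ x5


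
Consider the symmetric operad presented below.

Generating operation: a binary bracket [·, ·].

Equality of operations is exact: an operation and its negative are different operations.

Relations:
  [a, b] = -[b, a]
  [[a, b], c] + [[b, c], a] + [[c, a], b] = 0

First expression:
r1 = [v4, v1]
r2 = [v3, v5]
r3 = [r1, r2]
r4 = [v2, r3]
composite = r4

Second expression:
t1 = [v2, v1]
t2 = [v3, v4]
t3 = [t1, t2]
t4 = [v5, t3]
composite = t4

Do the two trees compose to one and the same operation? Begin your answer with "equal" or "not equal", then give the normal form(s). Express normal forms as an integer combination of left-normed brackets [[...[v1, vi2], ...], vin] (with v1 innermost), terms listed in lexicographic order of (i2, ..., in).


The first expression, normalized: [[[[v1, v4], v3], v5], v2] - [[[[v1, v4], v5], v3], v2]
The second expression, normalized: [[[[v1, v2], v3], v4], v5] - [[[[v1, v2], v4], v3], v5]
The forms do not match — not equal.

not equal: they reduce to [[[[v1, v4], v3], v5], v2] - [[[[v1, v4], v5], v3], v2] and [[[[v1, v2], v3], v4], v5] - [[[[v1, v2], v4], v3], v5]


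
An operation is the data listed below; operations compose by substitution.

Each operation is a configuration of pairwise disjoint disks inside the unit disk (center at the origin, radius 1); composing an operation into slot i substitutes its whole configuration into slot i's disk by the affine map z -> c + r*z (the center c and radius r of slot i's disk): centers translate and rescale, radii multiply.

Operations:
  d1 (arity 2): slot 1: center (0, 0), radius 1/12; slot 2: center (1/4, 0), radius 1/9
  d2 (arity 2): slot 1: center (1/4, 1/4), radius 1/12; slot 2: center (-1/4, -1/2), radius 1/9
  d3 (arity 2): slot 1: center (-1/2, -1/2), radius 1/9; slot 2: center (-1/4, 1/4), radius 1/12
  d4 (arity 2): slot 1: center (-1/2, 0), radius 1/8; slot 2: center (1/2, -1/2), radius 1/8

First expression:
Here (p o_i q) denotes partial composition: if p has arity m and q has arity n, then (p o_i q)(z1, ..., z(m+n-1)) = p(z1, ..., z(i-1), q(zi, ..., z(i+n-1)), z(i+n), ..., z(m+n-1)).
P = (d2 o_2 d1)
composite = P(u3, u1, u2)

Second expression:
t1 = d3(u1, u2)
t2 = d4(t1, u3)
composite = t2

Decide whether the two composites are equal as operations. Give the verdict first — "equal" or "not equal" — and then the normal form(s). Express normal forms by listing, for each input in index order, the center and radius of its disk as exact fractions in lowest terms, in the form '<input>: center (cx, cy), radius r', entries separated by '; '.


Reducing the first expression gives u1: center (-1/4, -1/2), radius 1/108; u2: center (-2/9, -1/2), radius 1/81; u3: center (1/4, 1/4), radius 1/12
Reducing the second expression gives u1: center (-9/16, -1/16), radius 1/72; u2: center (-17/32, 1/32), radius 1/96; u3: center (1/2, -1/2), radius 1/8
Different reductions; not equal.

not equal; first: u1: center (-1/4, -1/2), radius 1/108; u2: center (-2/9, -1/2), radius 1/81; u3: center (1/4, 1/4), radius 1/12; second: u1: center (-9/16, -1/16), radius 1/72; u2: center (-17/32, 1/32), radius 1/96; u3: center (1/2, -1/2), radius 1/8


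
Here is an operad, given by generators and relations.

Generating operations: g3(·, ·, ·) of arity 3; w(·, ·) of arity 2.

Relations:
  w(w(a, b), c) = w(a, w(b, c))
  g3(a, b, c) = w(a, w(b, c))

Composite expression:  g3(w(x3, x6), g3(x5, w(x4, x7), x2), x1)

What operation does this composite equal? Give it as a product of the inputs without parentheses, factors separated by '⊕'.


x3 ⊕ x6 ⊕ x5 ⊕ x4 ⊕ x7 ⊕ x2 ⊕ x1

The g3-tree's shape is irrelevant; the x-reading-order decides.
w(x3, x6) reduces to x3 ⊕ x6
w(x4, x7) reduces to x4 ⊕ x7
g3(x5, w(x4, x7), x2) reduces to x5 ⊕ x4 ⊕ x7 ⊕ x2
g3(w(x3, x6), g3(x5, w(x4, x7), x2), x1) reduces to x3 ⊕ x6 ⊕ x5 ⊕ x4 ⊕ x7 ⊕ x2 ⊕ x1


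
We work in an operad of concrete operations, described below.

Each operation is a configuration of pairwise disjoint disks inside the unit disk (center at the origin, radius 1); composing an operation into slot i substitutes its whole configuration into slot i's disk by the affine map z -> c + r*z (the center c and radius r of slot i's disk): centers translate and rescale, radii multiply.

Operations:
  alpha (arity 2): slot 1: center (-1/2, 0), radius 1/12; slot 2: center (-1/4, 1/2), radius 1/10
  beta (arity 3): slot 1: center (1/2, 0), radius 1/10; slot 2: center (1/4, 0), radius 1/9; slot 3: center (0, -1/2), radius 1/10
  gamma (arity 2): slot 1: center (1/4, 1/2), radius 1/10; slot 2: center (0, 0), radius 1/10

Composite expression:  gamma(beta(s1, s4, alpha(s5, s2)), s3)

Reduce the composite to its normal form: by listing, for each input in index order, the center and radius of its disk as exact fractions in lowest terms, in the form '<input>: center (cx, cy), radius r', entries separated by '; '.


s1: center (3/10, 1/2), radius 1/100; s2: center (99/400, 91/200), radius 1/1000; s3: center (0, 0), radius 1/10; s4: center (11/40, 1/2), radius 1/90; s5: center (49/200, 9/20), radius 1/1200

Each s-disk chains the slot maps above it in gamma; radii multiply.
input s1: composing its 2 substitution steps yields center (3/10, 1/2), radius 1/100
input s4: composing its 2 substitution steps yields center (11/40, 1/2), radius 1/90
input s5: composing its 3 substitution steps yields center (49/200, 9/20), radius 1/1200
input s2: composing its 3 substitution steps yields center (99/400, 91/200), radius 1/1000
input s3: composing its 1 substitution step yields center (0, 0), radius 1/10


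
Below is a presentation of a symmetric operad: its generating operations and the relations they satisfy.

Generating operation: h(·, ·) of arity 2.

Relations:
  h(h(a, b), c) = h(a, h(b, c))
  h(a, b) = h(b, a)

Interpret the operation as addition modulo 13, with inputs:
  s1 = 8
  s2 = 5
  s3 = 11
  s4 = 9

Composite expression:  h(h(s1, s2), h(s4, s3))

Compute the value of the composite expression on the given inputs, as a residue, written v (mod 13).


7 (mod 13)

h(s1, s2) = 0
h(s4, s3) = 7
h(h(s1, s2), h(s4, s3)) = 7


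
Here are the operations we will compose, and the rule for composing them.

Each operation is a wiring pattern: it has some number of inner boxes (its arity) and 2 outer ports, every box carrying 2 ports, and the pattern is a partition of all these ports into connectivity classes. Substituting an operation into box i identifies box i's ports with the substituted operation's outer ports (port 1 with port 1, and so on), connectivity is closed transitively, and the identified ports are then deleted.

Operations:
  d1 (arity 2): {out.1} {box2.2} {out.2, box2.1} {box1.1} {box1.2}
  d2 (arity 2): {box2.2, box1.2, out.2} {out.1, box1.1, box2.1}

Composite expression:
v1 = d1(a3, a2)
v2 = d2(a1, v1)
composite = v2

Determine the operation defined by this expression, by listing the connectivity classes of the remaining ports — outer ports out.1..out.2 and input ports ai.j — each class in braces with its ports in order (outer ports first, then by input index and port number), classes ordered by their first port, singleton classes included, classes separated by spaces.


{out.1, a1.1} {out.2, a1.2, a2.1} {a2.2} {a3.1} {a3.2}

Connectivity passes through glued d2-boundaries; trace each wire chain.
after d1, the pattern on (a3, a2) reads {out.1} {out.2, a2.1} {a2.2} {a3.1} {a3.2} (out.j = its outer ports)
after d2, the pattern on (a1, a3, a2) reads {out.1, a1.1} {out.2, a1.2, a2.1} {a2.2} {a3.1} {a3.2} (out.j = its outer ports)


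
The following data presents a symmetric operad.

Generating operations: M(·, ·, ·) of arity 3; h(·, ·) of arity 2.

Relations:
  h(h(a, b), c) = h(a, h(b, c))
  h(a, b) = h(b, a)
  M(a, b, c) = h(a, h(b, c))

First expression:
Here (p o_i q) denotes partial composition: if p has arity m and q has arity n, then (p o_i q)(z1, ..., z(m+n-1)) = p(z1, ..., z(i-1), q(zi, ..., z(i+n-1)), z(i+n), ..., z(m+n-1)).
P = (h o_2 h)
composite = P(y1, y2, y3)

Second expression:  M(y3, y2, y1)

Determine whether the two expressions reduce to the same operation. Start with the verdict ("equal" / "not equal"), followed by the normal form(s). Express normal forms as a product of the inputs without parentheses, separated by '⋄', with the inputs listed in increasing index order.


equal; the common form is y1 ⋄ y2 ⋄ y3

The first expression, normalized: y1 ⋄ y2 ⋄ y3
The second expression, normalized: y1 ⋄ y2 ⋄ y3
Identical normal forms: equal.


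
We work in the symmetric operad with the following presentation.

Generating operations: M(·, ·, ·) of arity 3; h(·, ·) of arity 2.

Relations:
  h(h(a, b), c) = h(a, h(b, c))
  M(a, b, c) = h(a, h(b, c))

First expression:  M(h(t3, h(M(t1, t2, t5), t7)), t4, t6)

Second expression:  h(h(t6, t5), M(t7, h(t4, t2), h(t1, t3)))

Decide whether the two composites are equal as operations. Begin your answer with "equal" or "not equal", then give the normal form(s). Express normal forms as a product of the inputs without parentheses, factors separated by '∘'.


Reducing the first expression gives t3 ∘ t1 ∘ t2 ∘ t5 ∘ t7 ∘ t4 ∘ t6
Reducing the second expression gives t6 ∘ t5 ∘ t7 ∘ t4 ∘ t2 ∘ t1 ∘ t3
They disagree, so not equal.

not equal; the first gives t3 ∘ t1 ∘ t2 ∘ t5 ∘ t7 ∘ t4 ∘ t6 and the second t6 ∘ t5 ∘ t7 ∘ t4 ∘ t2 ∘ t1 ∘ t3


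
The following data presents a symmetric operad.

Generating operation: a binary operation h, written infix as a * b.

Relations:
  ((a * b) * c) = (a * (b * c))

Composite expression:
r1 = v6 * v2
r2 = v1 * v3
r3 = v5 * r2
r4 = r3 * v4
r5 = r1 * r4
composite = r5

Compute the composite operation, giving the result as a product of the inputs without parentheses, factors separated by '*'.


v6 * v2 * v5 * v1 * v3 * v4

The h-tree's shape is irrelevant; the v-reading-order decides.
(v6 * v2) reduces to v6 * v2
(v1 * v3) reduces to v1 * v3
(v5 * (v1 * v3)) reduces to v5 * v1 * v3
((v5 * (v1 * v3)) * v4) reduces to v5 * v1 * v3 * v4
((v6 * v2) * ((v5 * (v1 * v3)) * v4)) reduces to v6 * v2 * v5 * v1 * v3 * v4


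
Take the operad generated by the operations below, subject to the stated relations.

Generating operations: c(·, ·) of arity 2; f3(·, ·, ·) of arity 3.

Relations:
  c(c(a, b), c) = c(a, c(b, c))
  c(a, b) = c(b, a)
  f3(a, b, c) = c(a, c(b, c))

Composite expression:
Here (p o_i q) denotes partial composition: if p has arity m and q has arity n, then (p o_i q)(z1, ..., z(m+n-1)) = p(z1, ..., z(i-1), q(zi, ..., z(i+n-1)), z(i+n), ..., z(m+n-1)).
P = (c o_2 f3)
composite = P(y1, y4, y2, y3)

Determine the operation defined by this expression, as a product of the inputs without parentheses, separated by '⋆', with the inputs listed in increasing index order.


y1 ⋆ y2 ⋆ y3 ⋆ y4

Reordering under c is free, so list the y-inputs canonically.
f3(y4, y2, y3) linearizes to y4 ⋆ y2 ⋆ y3
c(y1, f3(y4, y2, y3)) linearizes to y1 ⋆ y4 ⋆ y2 ⋆ y3
reordering the factors by index: y1 ⋆ y2 ⋆ y3 ⋆ y4


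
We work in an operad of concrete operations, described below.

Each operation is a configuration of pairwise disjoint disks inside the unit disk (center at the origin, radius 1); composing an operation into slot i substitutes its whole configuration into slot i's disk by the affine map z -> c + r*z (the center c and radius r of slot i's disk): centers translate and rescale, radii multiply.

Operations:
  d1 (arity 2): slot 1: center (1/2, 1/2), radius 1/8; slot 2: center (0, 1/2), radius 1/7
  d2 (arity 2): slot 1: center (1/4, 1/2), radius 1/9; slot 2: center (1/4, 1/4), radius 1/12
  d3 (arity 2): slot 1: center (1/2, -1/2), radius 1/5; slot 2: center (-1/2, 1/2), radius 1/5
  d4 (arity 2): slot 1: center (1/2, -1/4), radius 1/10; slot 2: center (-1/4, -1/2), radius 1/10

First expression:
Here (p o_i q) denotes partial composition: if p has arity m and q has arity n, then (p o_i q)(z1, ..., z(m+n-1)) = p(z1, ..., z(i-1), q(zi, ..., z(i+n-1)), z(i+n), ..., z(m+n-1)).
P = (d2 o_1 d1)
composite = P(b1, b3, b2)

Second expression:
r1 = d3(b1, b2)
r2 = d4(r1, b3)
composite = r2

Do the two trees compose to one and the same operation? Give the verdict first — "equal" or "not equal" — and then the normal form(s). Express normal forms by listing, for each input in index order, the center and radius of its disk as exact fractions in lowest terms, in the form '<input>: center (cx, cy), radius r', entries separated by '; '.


not equal; first: b1: center (11/36, 5/9), radius 1/72; b2: center (1/4, 1/4), radius 1/12; b3: center (1/4, 5/9), radius 1/63; second: b1: center (11/20, -3/10), radius 1/50; b2: center (9/20, -1/5), radius 1/50; b3: center (-1/4, -1/2), radius 1/10

Reducing the first expression gives b1: center (11/36, 5/9), radius 1/72; b2: center (1/4, 1/4), radius 1/12; b3: center (1/4, 5/9), radius 1/63
Reducing the second expression gives b1: center (11/20, -3/10), radius 1/50; b2: center (9/20, -1/5), radius 1/50; b3: center (-1/4, -1/2), radius 1/10
No match — not equal.


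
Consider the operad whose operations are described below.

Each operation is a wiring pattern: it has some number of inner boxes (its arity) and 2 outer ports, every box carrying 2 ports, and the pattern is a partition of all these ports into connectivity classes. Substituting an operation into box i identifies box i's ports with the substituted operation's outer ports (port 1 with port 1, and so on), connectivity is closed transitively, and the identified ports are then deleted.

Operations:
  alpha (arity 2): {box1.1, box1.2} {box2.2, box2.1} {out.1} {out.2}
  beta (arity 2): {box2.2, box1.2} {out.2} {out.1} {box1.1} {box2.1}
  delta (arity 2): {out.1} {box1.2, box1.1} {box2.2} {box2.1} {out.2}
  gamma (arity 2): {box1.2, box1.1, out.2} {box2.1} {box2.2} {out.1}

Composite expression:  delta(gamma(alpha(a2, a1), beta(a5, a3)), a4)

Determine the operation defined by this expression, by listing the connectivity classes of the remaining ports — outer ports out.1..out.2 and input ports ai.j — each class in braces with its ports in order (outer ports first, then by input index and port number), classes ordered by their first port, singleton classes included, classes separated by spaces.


{out.1} {out.2} {a1.1, a1.2} {a2.1, a2.2} {a3.1} {a3.2, a5.2} {a4.1} {a4.2} {a5.1}

Two ports join when wires chain via delta-identified ports.
composing alpha on (a2, a1), with out.j its own outer ports: {out.1} {out.2} {a1.1, a1.2} {a2.1, a2.2}
composing beta on (a5, a3), with out.j its own outer ports: {out.1} {out.2} {a3.1} {a3.2, a5.2} {a5.1}
composing gamma on (a2, a1, a5, a3), with out.j its own outer ports: {out.1} {out.2} {a1.1, a1.2} {a2.1, a2.2} {a3.1} {a3.2, a5.2} {a5.1}
composing delta on (a2, a1, a5, a3, a4), with out.j its own outer ports: {out.1} {out.2} {a1.1, a1.2} {a2.1, a2.2} {a3.1} {a3.2, a5.2} {a4.1} {a4.2} {a5.1}


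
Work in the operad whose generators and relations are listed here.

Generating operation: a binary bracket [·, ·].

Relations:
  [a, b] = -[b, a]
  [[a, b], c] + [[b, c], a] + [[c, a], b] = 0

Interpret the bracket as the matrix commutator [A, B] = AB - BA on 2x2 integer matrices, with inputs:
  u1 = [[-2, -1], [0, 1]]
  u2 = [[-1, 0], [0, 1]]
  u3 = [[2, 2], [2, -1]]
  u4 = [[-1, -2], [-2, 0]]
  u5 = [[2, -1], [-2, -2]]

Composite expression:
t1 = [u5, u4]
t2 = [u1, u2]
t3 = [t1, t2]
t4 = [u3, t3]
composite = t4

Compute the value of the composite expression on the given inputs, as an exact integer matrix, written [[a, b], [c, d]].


[u5, u4] = [[-2, -9], [10, 2]]
[u1, u2] = [[0, -2], [0, 0]]
[[u5, u4], [u1, u2]] = [[20, 8], [0, -20]]
[u3, [[u5, u4], [u1, u2]]] = [[-16, -56], [80, 16]]

[[-16, -56], [80, 16]]


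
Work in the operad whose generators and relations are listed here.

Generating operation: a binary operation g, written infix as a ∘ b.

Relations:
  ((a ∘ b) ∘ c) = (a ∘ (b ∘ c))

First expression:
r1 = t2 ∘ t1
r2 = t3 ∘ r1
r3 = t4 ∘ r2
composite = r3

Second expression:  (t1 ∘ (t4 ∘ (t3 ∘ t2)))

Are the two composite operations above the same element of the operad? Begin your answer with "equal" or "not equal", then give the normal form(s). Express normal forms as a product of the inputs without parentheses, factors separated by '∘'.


not equal — first t4 ∘ t3 ∘ t2 ∘ t1, second t1 ∘ t4 ∘ t3 ∘ t2

Reducing the first expression gives t4 ∘ t3 ∘ t2 ∘ t1
Reducing the second expression gives t1 ∘ t4 ∘ t3 ∘ t2
They disagree, so not equal.


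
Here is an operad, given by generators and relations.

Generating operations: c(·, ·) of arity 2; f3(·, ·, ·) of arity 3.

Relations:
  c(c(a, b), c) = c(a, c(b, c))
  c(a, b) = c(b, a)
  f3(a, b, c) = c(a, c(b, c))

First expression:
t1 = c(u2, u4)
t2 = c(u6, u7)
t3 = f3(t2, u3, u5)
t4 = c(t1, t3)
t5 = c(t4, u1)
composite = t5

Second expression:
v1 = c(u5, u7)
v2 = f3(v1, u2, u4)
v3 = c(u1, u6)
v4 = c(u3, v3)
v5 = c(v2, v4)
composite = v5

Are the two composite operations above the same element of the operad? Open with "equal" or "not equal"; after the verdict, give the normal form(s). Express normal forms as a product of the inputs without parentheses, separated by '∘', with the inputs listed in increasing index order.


equal; both compose to u1 ∘ u2 ∘ u3 ∘ u4 ∘ u5 ∘ u6 ∘ u7

Normal form of the first expression: u1 ∘ u2 ∘ u3 ∘ u4 ∘ u5 ∘ u6 ∘ u7
Normal form of the second expression: u1 ∘ u2 ∘ u3 ∘ u4 ∘ u5 ∘ u6 ∘ u7
The forms coincide; equal.


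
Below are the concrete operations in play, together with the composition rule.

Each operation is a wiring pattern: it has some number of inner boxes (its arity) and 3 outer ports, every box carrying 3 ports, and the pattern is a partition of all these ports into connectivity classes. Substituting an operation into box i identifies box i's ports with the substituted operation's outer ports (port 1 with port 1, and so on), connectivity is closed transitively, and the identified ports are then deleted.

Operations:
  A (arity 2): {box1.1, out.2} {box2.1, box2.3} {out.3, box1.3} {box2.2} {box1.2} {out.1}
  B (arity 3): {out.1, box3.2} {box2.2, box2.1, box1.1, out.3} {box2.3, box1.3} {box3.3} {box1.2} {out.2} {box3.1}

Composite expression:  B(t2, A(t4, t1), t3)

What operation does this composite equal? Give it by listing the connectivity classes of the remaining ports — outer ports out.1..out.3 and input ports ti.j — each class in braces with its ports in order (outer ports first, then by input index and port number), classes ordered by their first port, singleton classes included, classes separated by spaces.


{out.1, t3.2} {out.2} {out.3, t2.1, t4.1} {t1.1, t1.3} {t1.2} {t2.2} {t2.3, t4.3} {t3.1} {t3.3} {t4.2}

Connectivity passes through glued B-boundaries; trace each wire chain.
A over (t4, t1) gives {out.1} {out.2, t4.1} {out.3, t4.3} {t1.1, t1.3} {t1.2} {t4.2}, out.j being that stage's outer ports
B over (t2, t4, t1, t3) gives {out.1, t3.2} {out.2} {out.3, t2.1, t4.1} {t1.1, t1.3} {t1.2} {t2.2} {t2.3, t4.3} {t3.1} {t3.3} {t4.2}, out.j being that stage's outer ports


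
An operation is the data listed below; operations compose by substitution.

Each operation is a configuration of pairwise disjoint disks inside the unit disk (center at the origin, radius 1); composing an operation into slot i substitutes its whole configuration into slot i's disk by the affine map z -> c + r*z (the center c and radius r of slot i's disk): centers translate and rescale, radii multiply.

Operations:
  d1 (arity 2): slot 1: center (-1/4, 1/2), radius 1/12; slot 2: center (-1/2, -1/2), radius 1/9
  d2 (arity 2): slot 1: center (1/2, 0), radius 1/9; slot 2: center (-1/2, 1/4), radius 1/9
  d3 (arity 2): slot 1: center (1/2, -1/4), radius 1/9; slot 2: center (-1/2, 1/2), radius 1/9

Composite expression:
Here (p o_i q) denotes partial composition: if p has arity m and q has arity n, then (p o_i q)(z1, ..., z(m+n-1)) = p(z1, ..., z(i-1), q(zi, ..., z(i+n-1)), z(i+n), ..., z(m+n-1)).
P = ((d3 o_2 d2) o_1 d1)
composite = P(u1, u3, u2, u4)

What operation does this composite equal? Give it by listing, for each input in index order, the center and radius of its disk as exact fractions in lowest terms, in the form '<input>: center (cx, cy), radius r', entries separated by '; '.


Affine substitution under d3: radii multiply and u-centers shift.
u1 passes through 2 substitutions, ending at center (17/36, -7/36), radius 1/108
u3 passes through 2 substitutions, ending at center (4/9, -11/36), radius 1/81
u2 passes through 2 substitutions, ending at center (-4/9, 1/2), radius 1/81
u4 passes through 2 substitutions, ending at center (-5/9, 19/36), radius 1/81

u1: center (17/36, -7/36), radius 1/108; u2: center (-4/9, 1/2), radius 1/81; u3: center (4/9, -11/36), radius 1/81; u4: center (-5/9, 19/36), radius 1/81


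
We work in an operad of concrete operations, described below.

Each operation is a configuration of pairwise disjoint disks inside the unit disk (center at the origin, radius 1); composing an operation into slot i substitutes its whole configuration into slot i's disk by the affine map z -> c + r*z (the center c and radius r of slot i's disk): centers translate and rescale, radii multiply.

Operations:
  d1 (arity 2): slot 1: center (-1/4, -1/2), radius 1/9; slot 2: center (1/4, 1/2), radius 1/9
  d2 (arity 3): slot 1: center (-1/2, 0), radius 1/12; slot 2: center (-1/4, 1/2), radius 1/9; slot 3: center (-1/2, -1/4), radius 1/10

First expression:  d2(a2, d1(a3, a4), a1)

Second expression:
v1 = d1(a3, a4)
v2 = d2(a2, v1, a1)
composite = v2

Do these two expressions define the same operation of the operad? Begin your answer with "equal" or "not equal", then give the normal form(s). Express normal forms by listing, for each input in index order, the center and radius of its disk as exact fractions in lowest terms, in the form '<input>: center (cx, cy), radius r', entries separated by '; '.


equal; both compose to a1: center (-1/2, -1/4), radius 1/10; a2: center (-1/2, 0), radius 1/12; a3: center (-5/18, 4/9), radius 1/81; a4: center (-2/9, 5/9), radius 1/81

Normal form of the first expression: a1: center (-1/2, -1/4), radius 1/10; a2: center (-1/2, 0), radius 1/12; a3: center (-5/18, 4/9), radius 1/81; a4: center (-2/9, 5/9), radius 1/81
Normal form of the second expression: a1: center (-1/2, -1/4), radius 1/10; a2: center (-1/2, 0), radius 1/12; a3: center (-5/18, 4/9), radius 1/81; a4: center (-2/9, 5/9), radius 1/81
Both agree, so they are equal.


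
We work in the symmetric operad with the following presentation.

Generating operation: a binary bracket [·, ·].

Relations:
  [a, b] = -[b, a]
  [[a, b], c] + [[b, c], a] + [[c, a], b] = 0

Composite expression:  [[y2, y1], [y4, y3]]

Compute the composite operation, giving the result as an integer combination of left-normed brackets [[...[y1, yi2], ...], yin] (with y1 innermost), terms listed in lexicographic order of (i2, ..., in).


[[[y1, y2], y3], y4] - [[[y1, y2], y4], y3]

Antisymmetry and Jacobi reduce to y1-anchored left-normed brackets.
Composite bracket: [[y2, y1], [y4, y3]]
Expanding via [a, b] = ab - ba: 8 signed words (2^3 = 8).
The y1-initial words carry the normal form:
  y1y2y3y4 (sign +1) contributes +[[[y1, y2], y3], y4]
  y1y2y4y3 (sign -1) contributes -[[[y1, y2], y4], y3]


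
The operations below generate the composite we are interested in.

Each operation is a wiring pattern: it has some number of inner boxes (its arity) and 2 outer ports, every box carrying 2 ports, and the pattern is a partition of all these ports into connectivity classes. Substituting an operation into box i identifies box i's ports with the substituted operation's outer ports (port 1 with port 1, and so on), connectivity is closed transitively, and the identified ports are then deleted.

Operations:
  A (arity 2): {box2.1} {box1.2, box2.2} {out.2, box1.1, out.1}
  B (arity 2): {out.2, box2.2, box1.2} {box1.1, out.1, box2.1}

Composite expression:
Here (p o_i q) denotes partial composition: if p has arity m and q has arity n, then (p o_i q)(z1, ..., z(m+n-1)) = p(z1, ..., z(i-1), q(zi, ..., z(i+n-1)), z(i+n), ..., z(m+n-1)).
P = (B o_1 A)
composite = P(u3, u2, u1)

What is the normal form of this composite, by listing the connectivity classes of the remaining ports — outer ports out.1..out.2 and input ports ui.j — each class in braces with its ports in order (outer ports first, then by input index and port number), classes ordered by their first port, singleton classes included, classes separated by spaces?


{out.1, out.2, u1.1, u1.2, u3.1} {u2.1} {u2.2, u3.2}

Substituting into B glues patterns; closure does the rest.
stage A: inputs (u3, u2), connectivity {out.1, out.2, u3.1} {u2.1} {u2.2, u3.2}, out.j its boundary
stage B: inputs (u3, u2, u1), connectivity {out.1, out.2, u1.1, u1.2, u3.1} {u2.1} {u2.2, u3.2}, out.j its boundary


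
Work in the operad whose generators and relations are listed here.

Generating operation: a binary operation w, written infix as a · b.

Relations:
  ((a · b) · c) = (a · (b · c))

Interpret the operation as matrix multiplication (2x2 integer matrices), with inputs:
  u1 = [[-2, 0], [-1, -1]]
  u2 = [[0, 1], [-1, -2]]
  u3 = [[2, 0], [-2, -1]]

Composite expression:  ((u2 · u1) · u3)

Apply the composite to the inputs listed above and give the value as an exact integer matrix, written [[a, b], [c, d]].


(u2 · u1) = [[-1, -1], [4, 2]]
((u2 · u1) · u3) = [[0, 1], [4, -2]]

[[0, 1], [4, -2]]


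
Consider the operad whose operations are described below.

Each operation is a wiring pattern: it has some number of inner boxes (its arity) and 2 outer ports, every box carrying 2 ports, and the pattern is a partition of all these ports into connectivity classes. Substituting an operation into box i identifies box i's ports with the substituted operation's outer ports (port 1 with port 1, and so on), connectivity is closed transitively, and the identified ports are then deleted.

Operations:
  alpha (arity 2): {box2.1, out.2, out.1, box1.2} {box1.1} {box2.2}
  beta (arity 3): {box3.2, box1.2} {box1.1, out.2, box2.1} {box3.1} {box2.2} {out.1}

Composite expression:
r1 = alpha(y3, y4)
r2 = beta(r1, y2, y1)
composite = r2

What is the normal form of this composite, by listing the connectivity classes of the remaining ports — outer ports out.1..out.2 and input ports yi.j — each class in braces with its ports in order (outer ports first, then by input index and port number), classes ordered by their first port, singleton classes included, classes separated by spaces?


Connectivity passes through glued beta-boundaries; trace each wire chain.
alpha over (y3, y4) gives {out.1, out.2, y3.2, y4.1} {y3.1} {y4.2}, out.j being that stage's outer ports
beta over (y3, y4, y2, y1) gives {out.1} {out.2, y1.2, y2.1, y3.2, y4.1} {y1.1} {y2.2} {y3.1} {y4.2}, out.j being that stage's outer ports

{out.1} {out.2, y1.2, y2.1, y3.2, y4.1} {y1.1} {y2.2} {y3.1} {y4.2}


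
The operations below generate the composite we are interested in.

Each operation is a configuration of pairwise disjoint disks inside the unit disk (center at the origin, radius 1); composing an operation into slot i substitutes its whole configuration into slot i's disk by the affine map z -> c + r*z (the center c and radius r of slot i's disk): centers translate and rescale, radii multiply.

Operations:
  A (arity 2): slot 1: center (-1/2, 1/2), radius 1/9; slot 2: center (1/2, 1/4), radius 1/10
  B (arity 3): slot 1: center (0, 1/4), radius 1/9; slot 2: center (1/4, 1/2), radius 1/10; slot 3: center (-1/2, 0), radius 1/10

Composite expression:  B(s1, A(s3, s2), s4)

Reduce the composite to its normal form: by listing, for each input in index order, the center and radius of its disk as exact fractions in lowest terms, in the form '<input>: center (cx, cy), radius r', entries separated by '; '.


s1: center (0, 1/4), radius 1/9; s2: center (3/10, 21/40), radius 1/100; s3: center (1/5, 11/20), radius 1/90; s4: center (-1/2, 0), radius 1/10


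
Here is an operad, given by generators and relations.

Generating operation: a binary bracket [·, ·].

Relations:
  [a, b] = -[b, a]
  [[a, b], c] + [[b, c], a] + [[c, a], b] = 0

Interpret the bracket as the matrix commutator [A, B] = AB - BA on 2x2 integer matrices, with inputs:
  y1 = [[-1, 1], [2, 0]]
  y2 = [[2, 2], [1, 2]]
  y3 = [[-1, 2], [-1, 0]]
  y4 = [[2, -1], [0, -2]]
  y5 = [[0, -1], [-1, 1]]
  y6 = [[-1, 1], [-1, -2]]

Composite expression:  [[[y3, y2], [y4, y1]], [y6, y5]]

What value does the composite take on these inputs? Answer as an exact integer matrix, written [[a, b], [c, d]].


[y3, y2] = [[4, -2], [1, -4]]
[y4, y1] = [[-2, 3], [-8, 2]]
[[y3, y2], [y4, y1]] = [[13, 16], [60, -13]]
[y6, y5] = [[-2, 0], [2, 2]]
[[[y3, y2], [y4, y1]], [y6, y5]] = [[32, 64], [-292, -32]]

[[32, 64], [-292, -32]]


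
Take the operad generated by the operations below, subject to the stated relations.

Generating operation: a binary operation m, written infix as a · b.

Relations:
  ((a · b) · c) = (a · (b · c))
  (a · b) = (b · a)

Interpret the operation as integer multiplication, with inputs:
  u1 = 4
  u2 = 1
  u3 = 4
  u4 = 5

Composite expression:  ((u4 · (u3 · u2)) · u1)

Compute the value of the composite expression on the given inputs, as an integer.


80

(u3 · u2) = 4
(u4 · (u3 · u2)) = 20
((u4 · (u3 · u2)) · u1) = 80


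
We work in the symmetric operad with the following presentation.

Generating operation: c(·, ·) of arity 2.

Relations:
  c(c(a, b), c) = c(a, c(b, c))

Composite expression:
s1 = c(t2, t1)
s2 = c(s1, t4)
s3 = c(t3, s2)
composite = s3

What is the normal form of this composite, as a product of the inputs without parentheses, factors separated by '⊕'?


t3 ⊕ t2 ⊕ t1 ⊕ t4

Every regrouping of c is equal, so read the t-inputs in written order.
c(t2, t1) flattens to t2 ⊕ t1
c(c(t2, t1), t4) flattens to t2 ⊕ t1 ⊕ t4
c(t3, c(c(t2, t1), t4)) flattens to t3 ⊕ t2 ⊕ t1 ⊕ t4


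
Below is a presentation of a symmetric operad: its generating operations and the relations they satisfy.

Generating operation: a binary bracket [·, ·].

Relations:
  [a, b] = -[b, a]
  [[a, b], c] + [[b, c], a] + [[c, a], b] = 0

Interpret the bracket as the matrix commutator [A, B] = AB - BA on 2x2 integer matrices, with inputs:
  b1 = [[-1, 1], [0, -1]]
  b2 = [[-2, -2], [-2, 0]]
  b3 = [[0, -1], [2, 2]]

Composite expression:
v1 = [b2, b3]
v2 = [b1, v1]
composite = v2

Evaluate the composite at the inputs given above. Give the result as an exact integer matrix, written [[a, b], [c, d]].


[[8, 12], [0, -8]]

[b2, b3] = [[-6, -2], [8, 6]]
[b1, [b2, b3]] = [[8, 12], [0, -8]]


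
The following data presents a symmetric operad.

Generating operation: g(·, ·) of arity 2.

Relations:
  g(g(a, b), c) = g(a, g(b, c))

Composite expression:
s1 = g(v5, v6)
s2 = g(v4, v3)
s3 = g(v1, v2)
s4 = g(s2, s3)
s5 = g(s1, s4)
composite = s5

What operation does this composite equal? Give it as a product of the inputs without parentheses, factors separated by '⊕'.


v5 ⊕ v6 ⊕ v4 ⊕ v3 ⊕ v1 ⊕ v2


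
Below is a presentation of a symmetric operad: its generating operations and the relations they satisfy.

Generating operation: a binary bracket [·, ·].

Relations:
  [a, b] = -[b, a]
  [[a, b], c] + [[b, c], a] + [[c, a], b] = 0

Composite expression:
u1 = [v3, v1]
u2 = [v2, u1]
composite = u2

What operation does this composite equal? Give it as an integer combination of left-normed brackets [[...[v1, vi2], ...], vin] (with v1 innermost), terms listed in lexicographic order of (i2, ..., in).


[[v1, v3], v2]

In the tensor algebra, words opening v1 carry the v1-anchored form.
Composite bracket: [v2, [v3, v1]]
Under [a, b] = ab - ba we get 4 signed associative words (2^2 = 4).
Only words starting with v1 matter:
  v1v3v2 appears with sign +1, giving the term +[[v1, v3], v2]


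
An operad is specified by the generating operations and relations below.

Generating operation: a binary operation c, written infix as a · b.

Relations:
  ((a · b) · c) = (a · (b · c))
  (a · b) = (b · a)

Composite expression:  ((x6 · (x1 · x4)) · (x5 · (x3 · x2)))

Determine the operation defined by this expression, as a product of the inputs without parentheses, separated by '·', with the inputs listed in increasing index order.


Any arrangement under c is one operation, so sort the x-inputs.
(x1 · x4) spells out as x1 · x4
(x6 · (x1 · x4)) spells out as x6 · x1 · x4
(x3 · x2) spells out as x3 · x2
(x5 · (x3 · x2)) spells out as x5 · x3 · x2
((x6 · (x1 · x4)) · (x5 · (x3 · x2))) spells out as x6 · x1 · x4 · x5 · x3 · x2
putting the inputs in ascending order: x1 · x2 · x3 · x4 · x5 · x6

x1 · x2 · x3 · x4 · x5 · x6


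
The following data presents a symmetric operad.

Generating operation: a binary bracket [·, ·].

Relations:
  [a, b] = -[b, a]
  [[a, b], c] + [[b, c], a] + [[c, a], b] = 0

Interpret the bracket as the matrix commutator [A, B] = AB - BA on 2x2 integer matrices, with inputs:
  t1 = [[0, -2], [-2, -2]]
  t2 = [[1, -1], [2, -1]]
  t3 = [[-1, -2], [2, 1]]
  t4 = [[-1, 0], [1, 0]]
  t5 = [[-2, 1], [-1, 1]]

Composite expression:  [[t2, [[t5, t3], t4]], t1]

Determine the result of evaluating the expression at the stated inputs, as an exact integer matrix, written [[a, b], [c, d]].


[t5, t3] = [[0, 8], [8, 0]]
[[t5, t3], t4] = [[8, 8], [-8, -8]]
[t2, [[t5, t3], t4]] = [[-8, 32], [48, 8]]
[[t2, [[t5, t3], t4]], t1] = [[32, -32], [64, -32]]

[[32, -32], [64, -32]]


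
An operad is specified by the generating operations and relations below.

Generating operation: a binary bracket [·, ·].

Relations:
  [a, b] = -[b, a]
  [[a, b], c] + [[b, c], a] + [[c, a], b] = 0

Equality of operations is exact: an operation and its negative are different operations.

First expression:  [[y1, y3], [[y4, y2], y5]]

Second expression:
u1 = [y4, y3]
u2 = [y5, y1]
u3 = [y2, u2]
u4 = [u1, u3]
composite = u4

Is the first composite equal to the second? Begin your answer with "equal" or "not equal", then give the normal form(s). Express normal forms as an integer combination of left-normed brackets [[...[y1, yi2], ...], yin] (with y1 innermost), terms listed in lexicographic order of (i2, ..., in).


Reducing the first expression gives -[[[[y1, y3], y2], y4], y5] + [[[[y1, y3], y4], y2], y5] + [[[[y1, y3], y5], y2], y4] - [[[[y1, y3], y5], y4], y2]
Reducing the second expression gives [[[[y1, y5], y2], y3], y4] - [[[[y1, y5], y2], y4], y3]
No match — not equal.

not equal: they reduce to -[[[[y1, y3], y2], y4], y5] + [[[[y1, y3], y4], y2], y5] + [[[[y1, y3], y5], y2], y4] - [[[[y1, y3], y5], y4], y2] and [[[[y1, y5], y2], y3], y4] - [[[[y1, y5], y2], y4], y3]
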